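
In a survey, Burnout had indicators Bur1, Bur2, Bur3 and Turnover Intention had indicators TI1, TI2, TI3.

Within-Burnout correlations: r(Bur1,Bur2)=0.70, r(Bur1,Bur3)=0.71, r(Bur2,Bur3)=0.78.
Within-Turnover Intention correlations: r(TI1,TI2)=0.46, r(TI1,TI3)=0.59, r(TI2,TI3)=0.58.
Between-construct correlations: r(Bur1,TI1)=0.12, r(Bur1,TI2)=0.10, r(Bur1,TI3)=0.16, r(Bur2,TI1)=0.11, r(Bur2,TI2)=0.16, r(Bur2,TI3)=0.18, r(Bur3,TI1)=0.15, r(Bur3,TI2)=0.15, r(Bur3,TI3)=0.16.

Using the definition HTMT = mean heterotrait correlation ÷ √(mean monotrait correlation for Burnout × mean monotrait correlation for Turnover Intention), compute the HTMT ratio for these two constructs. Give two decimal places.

Mean between = 1.29/9 = 0.1433.
Mean within-Bur = 2.19/3 = 0.7300; mean within-TI = 1.63/3 = 0.5433.
Geometric mean = √(0.7300 × 0.5433) = 0.6298.
HTMT = 0.1433 / 0.6298 = 0.23.

0.23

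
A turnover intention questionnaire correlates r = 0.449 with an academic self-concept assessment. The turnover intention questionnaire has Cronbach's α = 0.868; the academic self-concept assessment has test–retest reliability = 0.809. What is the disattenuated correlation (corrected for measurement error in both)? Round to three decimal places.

0.536

r_true = r_obs / √(r_xx · r_yy) = 0.449 / √(0.868 × 0.809) = 0.449 / √0.702212 = 0.449 / 0.8380 ≈ 0.536.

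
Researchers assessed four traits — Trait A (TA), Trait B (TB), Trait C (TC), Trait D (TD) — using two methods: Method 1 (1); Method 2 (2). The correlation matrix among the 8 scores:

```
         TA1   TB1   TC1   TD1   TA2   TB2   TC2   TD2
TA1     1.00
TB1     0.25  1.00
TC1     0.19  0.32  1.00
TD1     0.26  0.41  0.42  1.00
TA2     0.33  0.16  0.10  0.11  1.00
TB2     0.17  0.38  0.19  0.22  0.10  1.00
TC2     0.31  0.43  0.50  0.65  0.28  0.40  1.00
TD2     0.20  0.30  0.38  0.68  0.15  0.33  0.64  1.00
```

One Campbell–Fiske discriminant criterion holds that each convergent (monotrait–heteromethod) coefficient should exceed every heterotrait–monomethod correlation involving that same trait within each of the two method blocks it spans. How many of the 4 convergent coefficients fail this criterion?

Convergent coefficients and their comparison sets:
TA (methods 1·2): 0.33 vs {0.25, 0.10, 0.19, 0.28, 0.26, 0.15} → pass.
TB (methods 1·2): 0.38 vs {0.25, 0.10, 0.32, 0.40, 0.41, 0.33} → fail.
TC (methods 1·2): 0.50 vs {0.19, 0.28, 0.32, 0.40, 0.42, 0.64} → fail.
TD (methods 1·2): 0.68 vs {0.26, 0.15, 0.41, 0.33, 0.42, 0.64} → pass.
2 of 4 fail.

2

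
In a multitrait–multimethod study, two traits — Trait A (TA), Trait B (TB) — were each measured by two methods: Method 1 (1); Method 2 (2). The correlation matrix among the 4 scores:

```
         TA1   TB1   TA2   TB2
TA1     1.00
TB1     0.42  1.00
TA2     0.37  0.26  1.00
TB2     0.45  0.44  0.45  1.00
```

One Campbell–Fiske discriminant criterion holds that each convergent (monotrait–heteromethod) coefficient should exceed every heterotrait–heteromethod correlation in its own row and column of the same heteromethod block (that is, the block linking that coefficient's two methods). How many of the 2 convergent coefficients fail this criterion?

Checking each validity diagonal entry against its comparison values:
TA (methods 1·2): 0.37 vs {0.45, 0.26} → fail.
TB (methods 1·2): 0.44 vs {0.26, 0.45} → fail.
2 of 2 fail.

2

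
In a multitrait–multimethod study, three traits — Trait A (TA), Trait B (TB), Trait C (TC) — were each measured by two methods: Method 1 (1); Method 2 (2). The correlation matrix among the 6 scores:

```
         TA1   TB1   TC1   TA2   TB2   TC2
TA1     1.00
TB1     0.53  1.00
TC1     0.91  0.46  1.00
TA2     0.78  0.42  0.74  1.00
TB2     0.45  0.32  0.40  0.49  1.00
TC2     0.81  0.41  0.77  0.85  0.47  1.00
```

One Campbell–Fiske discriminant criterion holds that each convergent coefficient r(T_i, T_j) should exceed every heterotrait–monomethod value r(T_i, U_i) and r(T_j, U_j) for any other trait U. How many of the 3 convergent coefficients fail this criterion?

Convergent coefficients and their comparison sets:
TA (methods 1·2): 0.78 vs {0.53, 0.49, 0.91, 0.85} → fail.
TB (methods 1·2): 0.32 vs {0.53, 0.49, 0.46, 0.47} → fail.
TC (methods 1·2): 0.77 vs {0.91, 0.85, 0.46, 0.47} → fail.
3 of 3 fail.

3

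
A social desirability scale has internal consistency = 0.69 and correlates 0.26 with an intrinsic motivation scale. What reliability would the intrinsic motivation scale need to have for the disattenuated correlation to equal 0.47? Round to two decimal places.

r_true = r_obs / √(r_xx · r_yy) ⇒ 0.47 = 0.26 / √(0.69 · r_yy).
√(0.69 · r_yy) = 0.26 / 0.47 = 0.5532; 0.69 · r_yy = 0.3060; r_yy = 0.3060 / 0.69 ≈ 0.44.

0.44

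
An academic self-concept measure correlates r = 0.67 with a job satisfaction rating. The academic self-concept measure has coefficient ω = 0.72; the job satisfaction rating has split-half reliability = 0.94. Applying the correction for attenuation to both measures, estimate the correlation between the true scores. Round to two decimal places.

r_true = r_obs / √(r_xx · r_yy) = 0.67 / √(0.72 × 0.94) = 0.67 / √0.6768 = 0.67 / 0.8227 ≈ 0.81.

0.81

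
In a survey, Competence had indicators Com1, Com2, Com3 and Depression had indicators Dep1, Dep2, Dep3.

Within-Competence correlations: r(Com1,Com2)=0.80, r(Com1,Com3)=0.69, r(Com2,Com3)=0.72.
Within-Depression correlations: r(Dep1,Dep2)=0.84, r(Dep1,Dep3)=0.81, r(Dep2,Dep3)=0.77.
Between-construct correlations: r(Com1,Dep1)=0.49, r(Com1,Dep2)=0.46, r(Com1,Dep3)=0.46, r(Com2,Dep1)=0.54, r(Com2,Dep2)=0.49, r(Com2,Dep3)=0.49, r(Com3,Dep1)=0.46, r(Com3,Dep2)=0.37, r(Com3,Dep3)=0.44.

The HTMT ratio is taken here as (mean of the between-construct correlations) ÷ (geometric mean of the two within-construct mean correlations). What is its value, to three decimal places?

Between-construct mean = 4.20/9 = 0.4667.
Mean within-Com = 2.21/3 = 0.7367; mean within-Dep = 2.42/3 = 0.8067.
Geometric mean = √(0.7367 × 0.8067) = 0.7709.
HTMT = 0.4667 / 0.7709 = 0.605.

0.605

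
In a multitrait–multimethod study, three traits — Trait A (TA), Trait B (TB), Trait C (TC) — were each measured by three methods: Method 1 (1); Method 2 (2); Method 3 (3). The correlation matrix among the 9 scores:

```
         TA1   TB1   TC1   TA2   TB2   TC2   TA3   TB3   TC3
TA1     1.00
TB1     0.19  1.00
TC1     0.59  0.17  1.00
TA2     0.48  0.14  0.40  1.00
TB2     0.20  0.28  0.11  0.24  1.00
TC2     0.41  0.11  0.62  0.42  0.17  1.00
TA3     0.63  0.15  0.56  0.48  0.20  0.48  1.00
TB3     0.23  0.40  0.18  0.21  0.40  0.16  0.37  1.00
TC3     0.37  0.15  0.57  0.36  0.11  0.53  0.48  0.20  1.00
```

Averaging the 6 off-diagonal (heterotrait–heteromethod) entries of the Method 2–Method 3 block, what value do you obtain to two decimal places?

HTHM values (method 2 × method 3): 0.21, 0.36, 0.20, 0.11, 0.48, 0.16; mean = 1.52/6 = 0.25.

0.25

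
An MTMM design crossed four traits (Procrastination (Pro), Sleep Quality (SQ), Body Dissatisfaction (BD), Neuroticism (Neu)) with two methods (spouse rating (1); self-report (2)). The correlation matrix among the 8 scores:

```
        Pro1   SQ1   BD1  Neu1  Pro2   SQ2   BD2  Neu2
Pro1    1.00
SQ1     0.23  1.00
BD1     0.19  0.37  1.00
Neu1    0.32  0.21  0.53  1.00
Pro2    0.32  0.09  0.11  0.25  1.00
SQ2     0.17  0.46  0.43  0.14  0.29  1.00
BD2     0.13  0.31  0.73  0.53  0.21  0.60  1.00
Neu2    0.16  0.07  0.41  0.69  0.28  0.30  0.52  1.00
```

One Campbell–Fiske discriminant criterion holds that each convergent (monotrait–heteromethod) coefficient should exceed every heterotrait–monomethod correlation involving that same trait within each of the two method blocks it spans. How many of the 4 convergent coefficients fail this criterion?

2

Checking each validity diagonal entry against its comparison values:
Pro (methods 1·2): 0.32 vs {0.23, 0.29, 0.19, 0.21, 0.32, 0.28} → fail.
SQ (methods 1·2): 0.46 vs {0.23, 0.29, 0.37, 0.60, 0.21, 0.30} → fail.
BD (methods 1·2): 0.73 vs {0.19, 0.21, 0.37, 0.60, 0.53, 0.52} → pass.
Neu (methods 1·2): 0.69 vs {0.32, 0.28, 0.21, 0.30, 0.53, 0.52} → pass.
2 of 4 fail.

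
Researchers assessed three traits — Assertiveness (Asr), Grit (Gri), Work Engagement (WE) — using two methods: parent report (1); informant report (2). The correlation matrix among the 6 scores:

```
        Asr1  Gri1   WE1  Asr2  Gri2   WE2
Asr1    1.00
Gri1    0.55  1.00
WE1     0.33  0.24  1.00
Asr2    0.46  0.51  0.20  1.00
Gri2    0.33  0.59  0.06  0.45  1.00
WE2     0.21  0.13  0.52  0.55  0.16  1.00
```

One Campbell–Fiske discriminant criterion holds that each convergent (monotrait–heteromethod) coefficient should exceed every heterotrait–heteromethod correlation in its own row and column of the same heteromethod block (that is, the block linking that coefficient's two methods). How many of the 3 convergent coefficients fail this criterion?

1

Each convergent coefficient versus the relevant comparison correlations:
Asr (methods 1·2): 0.46 vs {0.33, 0.51, 0.21, 0.20} → fail.
Gri (methods 1·2): 0.59 vs {0.51, 0.33, 0.13, 0.06} → pass.
WE (methods 1·2): 0.52 vs {0.20, 0.21, 0.06, 0.13} → pass.
1 of 3 fail.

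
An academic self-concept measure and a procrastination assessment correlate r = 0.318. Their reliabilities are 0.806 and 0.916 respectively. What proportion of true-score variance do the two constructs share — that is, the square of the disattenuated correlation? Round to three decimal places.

Disattenuated r = 0.318 / √(0.806 × 0.916) = 0.318 / 0.8592 = 0.3701.
Shared true-score variance = 0.3701² = 0.1370 ≈ 0.137.

0.137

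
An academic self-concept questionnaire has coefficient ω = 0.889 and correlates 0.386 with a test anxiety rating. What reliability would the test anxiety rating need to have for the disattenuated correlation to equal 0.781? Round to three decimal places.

r_true = r_obs / √(r_xx · r_yy) ⇒ 0.781 = 0.386 / √(0.889 · r_yy).
√(0.889 · r_yy) = 0.386 / 0.781 = 0.4942; 0.889 · r_yy = 0.2442; r_yy = 0.2442 / 0.889 ≈ 0.275.

0.275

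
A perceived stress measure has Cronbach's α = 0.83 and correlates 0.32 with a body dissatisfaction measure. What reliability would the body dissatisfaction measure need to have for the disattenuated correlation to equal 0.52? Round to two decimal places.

r_true = r_obs / √(r_xx · r_yy) ⇒ 0.52 = 0.32 / √(0.83 · r_yy).
√(0.83 · r_yy) = 0.32 / 0.52 = 0.6154; 0.83 · r_yy = 0.3787; r_yy = 0.3787 / 0.83 ≈ 0.46.

0.46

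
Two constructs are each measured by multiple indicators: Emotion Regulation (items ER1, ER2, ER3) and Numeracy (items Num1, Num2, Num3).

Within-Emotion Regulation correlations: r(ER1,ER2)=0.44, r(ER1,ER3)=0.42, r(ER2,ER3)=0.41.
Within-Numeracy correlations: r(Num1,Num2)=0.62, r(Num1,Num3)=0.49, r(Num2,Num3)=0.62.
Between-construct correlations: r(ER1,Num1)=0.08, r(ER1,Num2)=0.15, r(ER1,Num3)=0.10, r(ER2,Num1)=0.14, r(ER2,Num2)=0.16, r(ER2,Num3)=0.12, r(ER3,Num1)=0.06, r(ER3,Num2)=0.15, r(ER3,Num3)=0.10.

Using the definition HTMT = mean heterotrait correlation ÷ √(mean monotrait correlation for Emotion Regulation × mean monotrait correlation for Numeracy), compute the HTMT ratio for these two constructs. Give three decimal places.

Mean between = 1.06/9 = 0.1178.
Mean within-ER = 1.27/3 = 0.4233; mean within-Num = 1.73/3 = 0.5767.
Geometric mean = √(0.4233 × 0.5767) = 0.4941.
HTMT = 0.1178 / 0.4941 = 0.238.

0.238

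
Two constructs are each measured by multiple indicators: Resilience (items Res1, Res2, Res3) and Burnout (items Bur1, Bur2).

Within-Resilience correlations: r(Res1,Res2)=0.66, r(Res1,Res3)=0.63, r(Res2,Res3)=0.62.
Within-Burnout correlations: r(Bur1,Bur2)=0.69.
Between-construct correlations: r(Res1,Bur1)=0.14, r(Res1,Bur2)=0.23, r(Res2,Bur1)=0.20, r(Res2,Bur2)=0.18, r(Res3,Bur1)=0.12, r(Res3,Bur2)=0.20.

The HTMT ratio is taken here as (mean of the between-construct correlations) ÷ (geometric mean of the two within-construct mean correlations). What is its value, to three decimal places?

Between-construct mean = 1.07/6 = 0.1783.
Mean within-Res = 1.91/3 = 0.6367; mean within-Bur = 0.69/1 = 0.6900.
Geometric mean = √(0.6367 × 0.6900) = 0.6628.
HTMT = 0.1783 / 0.6628 = 0.269.

0.269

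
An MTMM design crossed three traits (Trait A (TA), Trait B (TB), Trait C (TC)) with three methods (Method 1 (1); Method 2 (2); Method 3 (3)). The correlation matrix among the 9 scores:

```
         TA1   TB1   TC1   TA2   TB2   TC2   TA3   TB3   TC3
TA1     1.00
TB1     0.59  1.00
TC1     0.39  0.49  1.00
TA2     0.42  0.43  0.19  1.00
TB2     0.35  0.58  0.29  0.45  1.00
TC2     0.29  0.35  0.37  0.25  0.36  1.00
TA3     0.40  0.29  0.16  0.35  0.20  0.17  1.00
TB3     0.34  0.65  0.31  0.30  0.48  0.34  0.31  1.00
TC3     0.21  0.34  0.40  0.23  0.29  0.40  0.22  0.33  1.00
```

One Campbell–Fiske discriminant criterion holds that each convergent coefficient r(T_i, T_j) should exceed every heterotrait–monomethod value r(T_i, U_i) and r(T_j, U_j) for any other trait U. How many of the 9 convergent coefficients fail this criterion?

Convergent coefficients and their comparison sets:
TA (methods 1·2): 0.42 vs {0.59, 0.45, 0.39, 0.25} → fail.
TA (methods 1·3): 0.40 vs {0.59, 0.31, 0.39, 0.22} → fail.
TA (methods 2·3): 0.35 vs {0.45, 0.31, 0.25, 0.22} → fail.
TB (methods 1·2): 0.58 vs {0.59, 0.45, 0.49, 0.36} → fail.
TB (methods 1·3): 0.65 vs {0.59, 0.31, 0.49, 0.33} → pass.
TB (methods 2·3): 0.48 vs {0.45, 0.31, 0.36, 0.33} → pass.
TC (methods 1·2): 0.37 vs {0.39, 0.25, 0.49, 0.36} → fail.
TC (methods 1·3): 0.40 vs {0.39, 0.22, 0.49, 0.33} → fail.
TC (methods 2·3): 0.40 vs {0.25, 0.22, 0.36, 0.33} → pass.
6 of 9 fail.

6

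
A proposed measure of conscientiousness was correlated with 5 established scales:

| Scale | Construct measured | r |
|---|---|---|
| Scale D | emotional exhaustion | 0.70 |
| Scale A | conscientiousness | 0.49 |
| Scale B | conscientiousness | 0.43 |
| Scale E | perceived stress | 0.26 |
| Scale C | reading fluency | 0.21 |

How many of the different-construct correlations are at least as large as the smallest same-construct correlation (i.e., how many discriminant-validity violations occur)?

Convergent (same construct = conscientiousness): Scale A, Scale B.
Smallest convergent = 0.43. Discriminant values: 0.70, 0.26, 0.21; count ≥ 0.43 → 1.

1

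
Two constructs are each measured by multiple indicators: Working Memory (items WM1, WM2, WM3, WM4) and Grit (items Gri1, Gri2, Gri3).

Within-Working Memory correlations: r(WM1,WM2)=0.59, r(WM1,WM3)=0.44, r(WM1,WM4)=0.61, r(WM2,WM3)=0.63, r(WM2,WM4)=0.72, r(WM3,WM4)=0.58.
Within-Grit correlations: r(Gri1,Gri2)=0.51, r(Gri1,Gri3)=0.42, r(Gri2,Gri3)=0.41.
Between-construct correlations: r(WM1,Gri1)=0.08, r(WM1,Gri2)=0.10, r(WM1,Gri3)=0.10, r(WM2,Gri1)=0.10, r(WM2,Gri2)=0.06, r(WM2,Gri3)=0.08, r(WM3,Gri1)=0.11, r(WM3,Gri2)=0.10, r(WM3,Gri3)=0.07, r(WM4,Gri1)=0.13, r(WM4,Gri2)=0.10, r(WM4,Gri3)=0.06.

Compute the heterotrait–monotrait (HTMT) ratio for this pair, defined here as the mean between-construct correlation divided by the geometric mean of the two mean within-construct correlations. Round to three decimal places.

0.176

Mean heterotrait r = 1.09/12 = 0.0908.
Mean within-WM = 3.57/6 = 0.5950; mean within-Gri = 1.34/3 = 0.4467.
Geometric mean = √(0.5950 × 0.4467) = 0.5155.
HTMT = 0.0908 / 0.5155 = 0.176.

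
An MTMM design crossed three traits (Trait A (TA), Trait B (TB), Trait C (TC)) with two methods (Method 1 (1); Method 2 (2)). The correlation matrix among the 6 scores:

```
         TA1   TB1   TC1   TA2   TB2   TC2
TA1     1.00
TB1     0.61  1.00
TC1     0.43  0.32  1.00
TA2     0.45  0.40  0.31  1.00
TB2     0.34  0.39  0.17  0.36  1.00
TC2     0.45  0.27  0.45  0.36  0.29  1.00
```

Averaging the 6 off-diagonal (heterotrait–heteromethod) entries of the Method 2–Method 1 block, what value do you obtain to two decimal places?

HTHM values (method 2 × method 1): 0.40, 0.31, 0.34, 0.17, 0.45, 0.27; mean = 1.94/6 = 0.32.

0.32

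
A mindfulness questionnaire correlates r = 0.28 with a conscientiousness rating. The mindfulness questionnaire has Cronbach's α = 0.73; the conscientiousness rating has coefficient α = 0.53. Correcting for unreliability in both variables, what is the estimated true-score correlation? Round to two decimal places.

0.45

r_true = r_obs / √(r_xx · r_yy) = 0.28 / √(0.73 × 0.53) = 0.28 / √0.3869 = 0.28 / 0.6220 ≈ 0.45.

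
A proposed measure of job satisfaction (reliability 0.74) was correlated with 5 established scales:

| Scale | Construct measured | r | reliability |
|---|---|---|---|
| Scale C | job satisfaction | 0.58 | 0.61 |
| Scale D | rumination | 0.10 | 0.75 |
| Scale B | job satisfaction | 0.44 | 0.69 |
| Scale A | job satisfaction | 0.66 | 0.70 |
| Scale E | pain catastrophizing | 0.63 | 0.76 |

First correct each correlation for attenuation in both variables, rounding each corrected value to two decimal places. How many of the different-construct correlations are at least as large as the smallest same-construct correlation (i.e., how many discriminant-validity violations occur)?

Disattenuated r (r / √(r_scale · r_new)):
  Scale C (conv): 0.58 / √(0.61·0.74) = 0.86
  Scale D (disc): 0.10 / √(0.75·0.74) = 0.13
  Scale B (conv): 0.44 / √(0.69·0.74) = 0.62
  Scale A (conv): 0.66 / √(0.70·0.74) = 0.92
  Scale E (disc): 0.63 / √(0.76·0.74) = 0.84
Smallest convergent = 0.62. Discriminant values: 0.13, 0.84; count ≥ 0.62 → 1.

1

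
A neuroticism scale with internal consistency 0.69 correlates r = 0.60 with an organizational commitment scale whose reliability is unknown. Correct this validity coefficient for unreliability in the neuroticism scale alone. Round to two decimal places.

0.72

Single correction: r_c = r_obs / √r_xx = 0.60 / √0.69 = 0.60 / 0.8307 ≈ 0.72.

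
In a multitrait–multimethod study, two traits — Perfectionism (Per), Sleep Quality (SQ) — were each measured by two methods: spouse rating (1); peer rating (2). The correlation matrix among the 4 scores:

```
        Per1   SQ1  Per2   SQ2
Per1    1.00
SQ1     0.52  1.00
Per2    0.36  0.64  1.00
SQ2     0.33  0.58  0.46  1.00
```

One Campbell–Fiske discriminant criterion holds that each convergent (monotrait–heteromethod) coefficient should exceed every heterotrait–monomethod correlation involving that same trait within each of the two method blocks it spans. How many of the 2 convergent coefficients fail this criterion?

Convergent coefficients and their comparison sets:
Per (methods 1·2): 0.36 vs {0.52, 0.46} → fail.
SQ (methods 1·2): 0.58 vs {0.52, 0.46} → pass.
1 of 2 fail.

1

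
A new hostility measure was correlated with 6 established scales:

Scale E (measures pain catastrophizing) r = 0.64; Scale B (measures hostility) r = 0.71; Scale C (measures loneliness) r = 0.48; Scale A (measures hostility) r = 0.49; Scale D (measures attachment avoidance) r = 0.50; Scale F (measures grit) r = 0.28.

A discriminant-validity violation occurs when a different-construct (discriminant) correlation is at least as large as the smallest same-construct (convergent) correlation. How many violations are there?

2

Convergent (same construct = hostility): Scale B, Scale A.
Smallest convergent = 0.49. Discriminant values: 0.64, 0.48, 0.50, 0.28; count ≥ 0.49 → 2.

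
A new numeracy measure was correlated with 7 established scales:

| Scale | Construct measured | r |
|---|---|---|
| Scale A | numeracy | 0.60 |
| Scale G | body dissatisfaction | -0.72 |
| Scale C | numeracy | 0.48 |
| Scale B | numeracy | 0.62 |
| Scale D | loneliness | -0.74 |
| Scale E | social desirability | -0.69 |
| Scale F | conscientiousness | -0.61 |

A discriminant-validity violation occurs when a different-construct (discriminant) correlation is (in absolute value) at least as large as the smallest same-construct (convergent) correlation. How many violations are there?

Convergent (same construct = numeracy): Scale A, Scale C, Scale B.
Smallest convergent = 0.48. Discriminant |r|: 0.72, 0.74, 0.69, 0.61; count ≥ 0.48 → 4.

4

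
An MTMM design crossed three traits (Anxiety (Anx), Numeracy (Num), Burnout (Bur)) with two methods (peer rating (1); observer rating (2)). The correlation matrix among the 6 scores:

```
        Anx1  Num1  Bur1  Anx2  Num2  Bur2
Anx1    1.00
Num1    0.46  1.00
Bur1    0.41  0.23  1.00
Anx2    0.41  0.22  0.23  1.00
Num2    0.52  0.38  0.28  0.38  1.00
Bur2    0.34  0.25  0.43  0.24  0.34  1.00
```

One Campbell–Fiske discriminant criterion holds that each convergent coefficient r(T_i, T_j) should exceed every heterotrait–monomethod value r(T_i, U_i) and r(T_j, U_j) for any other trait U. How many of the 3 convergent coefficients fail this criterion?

Checking each validity diagonal entry against its comparison values:
Anx (methods 1·2): 0.41 vs {0.46, 0.38, 0.41, 0.24} → fail.
Num (methods 1·2): 0.38 vs {0.46, 0.38, 0.23, 0.34} → fail.
Bur (methods 1·2): 0.43 vs {0.41, 0.24, 0.23, 0.34} → pass.
2 of 3 fail.

2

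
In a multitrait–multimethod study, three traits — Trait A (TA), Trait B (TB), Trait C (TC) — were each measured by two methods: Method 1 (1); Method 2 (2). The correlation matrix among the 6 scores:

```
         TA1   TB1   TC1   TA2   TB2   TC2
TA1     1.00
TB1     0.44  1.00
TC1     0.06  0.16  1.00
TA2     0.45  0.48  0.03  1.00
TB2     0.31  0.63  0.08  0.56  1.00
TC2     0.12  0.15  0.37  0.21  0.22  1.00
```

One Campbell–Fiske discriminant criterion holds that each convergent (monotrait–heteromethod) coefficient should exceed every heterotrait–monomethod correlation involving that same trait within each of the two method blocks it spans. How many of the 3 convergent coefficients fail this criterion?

Checking each validity diagonal entry against its comparison values:
TA (methods 1·2): 0.45 vs {0.44, 0.56, 0.06, 0.21} → fail.
TB (methods 1·2): 0.63 vs {0.44, 0.56, 0.16, 0.22} → pass.
TC (methods 1·2): 0.37 vs {0.06, 0.21, 0.16, 0.22} → pass.
1 of 3 fail.

1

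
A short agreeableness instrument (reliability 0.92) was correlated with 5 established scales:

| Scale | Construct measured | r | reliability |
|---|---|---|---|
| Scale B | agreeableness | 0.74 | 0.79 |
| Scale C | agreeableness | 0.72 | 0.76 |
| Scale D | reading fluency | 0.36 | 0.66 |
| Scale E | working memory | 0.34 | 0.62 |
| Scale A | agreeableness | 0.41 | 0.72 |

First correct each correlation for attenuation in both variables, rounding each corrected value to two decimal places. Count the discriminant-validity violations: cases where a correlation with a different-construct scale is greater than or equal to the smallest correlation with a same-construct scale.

Disattenuated r (r / √(r_scale · r_new)):
  Scale B (conv): 0.74 / √(0.79·0.92) = 0.87
  Scale C (conv): 0.72 / √(0.76·0.92) = 0.86
  Scale D (disc): 0.36 / √(0.66·0.92) = 0.46
  Scale E (disc): 0.34 / √(0.62·0.92) = 0.45
  Scale A (conv): 0.41 / √(0.72·0.92) = 0.50
Smallest convergent = 0.50. Discriminant values: 0.46, 0.45; count ≥ 0.50 → 0.

0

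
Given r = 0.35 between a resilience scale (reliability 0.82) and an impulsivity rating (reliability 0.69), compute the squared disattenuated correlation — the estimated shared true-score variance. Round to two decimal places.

0.22

Disattenuated r = 0.35 / √(0.82 × 0.69) = 0.35 / 0.7522 = 0.4653.
Shared true-score variance = 0.4653² = 0.2165 ≈ 0.22.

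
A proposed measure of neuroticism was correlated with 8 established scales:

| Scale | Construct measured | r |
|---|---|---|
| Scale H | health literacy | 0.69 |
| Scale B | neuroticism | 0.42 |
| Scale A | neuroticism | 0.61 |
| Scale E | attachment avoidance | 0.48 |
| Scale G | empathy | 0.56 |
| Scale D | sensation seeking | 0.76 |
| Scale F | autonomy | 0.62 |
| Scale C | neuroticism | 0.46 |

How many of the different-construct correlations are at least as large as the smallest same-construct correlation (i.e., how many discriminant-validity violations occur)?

Convergent (same construct = neuroticism): Scale B, Scale A, Scale C.
Smallest convergent = 0.42. Discriminant values: 0.69, 0.48, 0.56, 0.76, 0.62; count ≥ 0.42 → 5.

5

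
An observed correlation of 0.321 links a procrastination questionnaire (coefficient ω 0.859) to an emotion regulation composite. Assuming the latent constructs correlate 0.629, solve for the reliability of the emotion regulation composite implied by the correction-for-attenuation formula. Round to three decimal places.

0.303

r_true = r_obs / √(r_xx · r_yy) ⇒ 0.629 = 0.321 / √(0.859 · r_yy).
√(0.859 · r_yy) = 0.321 / 0.629 = 0.5103; 0.859 · r_yy = 0.2604; r_yy = 0.2604 / 0.859 ≈ 0.303.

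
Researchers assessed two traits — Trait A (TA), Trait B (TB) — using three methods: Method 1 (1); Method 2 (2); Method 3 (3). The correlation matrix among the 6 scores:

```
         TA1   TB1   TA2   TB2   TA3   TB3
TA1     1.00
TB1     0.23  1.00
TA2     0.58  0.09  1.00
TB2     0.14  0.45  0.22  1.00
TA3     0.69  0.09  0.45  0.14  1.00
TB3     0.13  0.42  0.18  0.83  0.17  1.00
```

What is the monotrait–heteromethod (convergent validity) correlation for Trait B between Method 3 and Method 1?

Same trait (TB), different methods: r(TB3, TB1) = 0.42.

0.42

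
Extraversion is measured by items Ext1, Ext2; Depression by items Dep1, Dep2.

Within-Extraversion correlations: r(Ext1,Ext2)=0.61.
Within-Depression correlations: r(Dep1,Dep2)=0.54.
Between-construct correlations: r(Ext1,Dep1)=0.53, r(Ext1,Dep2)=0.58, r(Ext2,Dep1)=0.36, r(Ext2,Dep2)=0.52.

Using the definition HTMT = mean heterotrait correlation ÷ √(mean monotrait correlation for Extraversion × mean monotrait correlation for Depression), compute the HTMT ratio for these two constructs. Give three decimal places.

Mean heterotrait r = 1.99/4 = 0.4975.
Mean within-Ext = 0.61/1 = 0.6100; mean within-Dep = 0.54/1 = 0.5400.
Geometric mean = √(0.6100 × 0.5400) = 0.5739.
HTMT = 0.4975 / 0.5739 = 0.867.

0.867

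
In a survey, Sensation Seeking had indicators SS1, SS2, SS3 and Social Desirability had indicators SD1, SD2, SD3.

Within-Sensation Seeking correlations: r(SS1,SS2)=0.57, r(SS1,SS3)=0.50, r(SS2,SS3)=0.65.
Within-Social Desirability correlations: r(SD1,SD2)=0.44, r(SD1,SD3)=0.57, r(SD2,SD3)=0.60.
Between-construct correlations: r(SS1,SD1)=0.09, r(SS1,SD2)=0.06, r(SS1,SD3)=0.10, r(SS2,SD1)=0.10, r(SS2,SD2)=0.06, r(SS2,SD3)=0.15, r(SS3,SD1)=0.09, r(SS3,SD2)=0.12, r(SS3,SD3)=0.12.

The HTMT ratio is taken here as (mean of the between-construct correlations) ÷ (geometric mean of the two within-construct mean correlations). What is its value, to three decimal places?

0.178

Mean heterotrait r = 0.89/9 = 0.0989.
Mean within-SS = 1.72/3 = 0.5733; mean within-SD = 1.61/3 = 0.5367.
Geometric mean = √(0.5733 × 0.5367) = 0.5547.
HTMT = 0.0989 / 0.5547 = 0.178.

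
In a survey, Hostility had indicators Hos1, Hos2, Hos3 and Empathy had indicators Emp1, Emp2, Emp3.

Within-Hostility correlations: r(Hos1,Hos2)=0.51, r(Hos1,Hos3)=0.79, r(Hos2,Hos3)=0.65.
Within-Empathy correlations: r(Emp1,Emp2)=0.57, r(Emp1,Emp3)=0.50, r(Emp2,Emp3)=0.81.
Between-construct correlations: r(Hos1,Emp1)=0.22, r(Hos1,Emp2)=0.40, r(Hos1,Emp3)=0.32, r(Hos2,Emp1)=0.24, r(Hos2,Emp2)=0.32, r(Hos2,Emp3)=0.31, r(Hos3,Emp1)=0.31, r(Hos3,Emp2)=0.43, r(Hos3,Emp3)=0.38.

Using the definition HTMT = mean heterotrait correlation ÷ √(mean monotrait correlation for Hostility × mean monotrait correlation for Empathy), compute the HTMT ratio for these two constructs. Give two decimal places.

0.51

Mean heterotrait r = 2.93/9 = 0.3256.
Mean within-Hos = 1.95/3 = 0.6500; mean within-Emp = 1.88/3 = 0.6267.
Geometric mean = √(0.6500 × 0.6267) = 0.6382.
HTMT = 0.3256 / 0.6382 = 0.51.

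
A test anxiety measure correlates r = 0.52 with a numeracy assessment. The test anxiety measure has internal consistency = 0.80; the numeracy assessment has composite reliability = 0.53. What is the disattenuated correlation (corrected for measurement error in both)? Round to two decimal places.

r_true = r_obs / √(r_xx · r_yy) = 0.52 / √(0.80 × 0.53) = 0.52 / √0.4240 = 0.52 / 0.6512 ≈ 0.80.

0.80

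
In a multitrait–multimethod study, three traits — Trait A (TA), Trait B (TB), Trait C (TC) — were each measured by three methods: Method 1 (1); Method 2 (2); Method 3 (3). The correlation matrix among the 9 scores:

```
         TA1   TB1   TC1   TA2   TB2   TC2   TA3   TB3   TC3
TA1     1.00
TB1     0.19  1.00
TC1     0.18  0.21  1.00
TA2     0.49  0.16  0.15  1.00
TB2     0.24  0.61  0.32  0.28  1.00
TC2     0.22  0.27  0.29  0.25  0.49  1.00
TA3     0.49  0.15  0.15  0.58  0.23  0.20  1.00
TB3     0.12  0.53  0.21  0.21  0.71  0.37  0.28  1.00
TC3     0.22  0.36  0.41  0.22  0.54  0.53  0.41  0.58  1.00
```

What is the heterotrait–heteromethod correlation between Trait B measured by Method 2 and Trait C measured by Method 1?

Different traits and methods: r(TB2, TC1) = 0.32.

0.32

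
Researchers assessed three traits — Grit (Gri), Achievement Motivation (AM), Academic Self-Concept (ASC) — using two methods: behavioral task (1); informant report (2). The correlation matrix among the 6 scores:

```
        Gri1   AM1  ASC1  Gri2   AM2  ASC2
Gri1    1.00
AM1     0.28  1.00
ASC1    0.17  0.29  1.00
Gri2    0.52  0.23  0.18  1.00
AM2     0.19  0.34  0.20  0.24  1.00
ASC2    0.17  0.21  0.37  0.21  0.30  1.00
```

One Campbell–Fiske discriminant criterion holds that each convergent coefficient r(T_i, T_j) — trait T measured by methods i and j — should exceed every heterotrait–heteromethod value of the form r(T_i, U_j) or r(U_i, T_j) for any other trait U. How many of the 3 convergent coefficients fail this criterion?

Checking each validity diagonal entry against its comparison values:
Gri (methods 1·2): 0.52 vs {0.19, 0.23, 0.17, 0.18} → pass.
AM (methods 1·2): 0.34 vs {0.23, 0.19, 0.21, 0.20} → pass.
ASC (methods 1·2): 0.37 vs {0.18, 0.17, 0.20, 0.21} → pass.
0 of 3 fail.

0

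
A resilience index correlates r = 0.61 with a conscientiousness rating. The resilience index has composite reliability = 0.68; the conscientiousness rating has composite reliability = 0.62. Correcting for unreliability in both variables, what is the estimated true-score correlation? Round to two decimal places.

r_true = r_obs / √(r_xx · r_yy) = 0.61 / √(0.68 × 0.62) = 0.61 / √0.4216 = 0.61 / 0.6493 ≈ 0.94.

0.94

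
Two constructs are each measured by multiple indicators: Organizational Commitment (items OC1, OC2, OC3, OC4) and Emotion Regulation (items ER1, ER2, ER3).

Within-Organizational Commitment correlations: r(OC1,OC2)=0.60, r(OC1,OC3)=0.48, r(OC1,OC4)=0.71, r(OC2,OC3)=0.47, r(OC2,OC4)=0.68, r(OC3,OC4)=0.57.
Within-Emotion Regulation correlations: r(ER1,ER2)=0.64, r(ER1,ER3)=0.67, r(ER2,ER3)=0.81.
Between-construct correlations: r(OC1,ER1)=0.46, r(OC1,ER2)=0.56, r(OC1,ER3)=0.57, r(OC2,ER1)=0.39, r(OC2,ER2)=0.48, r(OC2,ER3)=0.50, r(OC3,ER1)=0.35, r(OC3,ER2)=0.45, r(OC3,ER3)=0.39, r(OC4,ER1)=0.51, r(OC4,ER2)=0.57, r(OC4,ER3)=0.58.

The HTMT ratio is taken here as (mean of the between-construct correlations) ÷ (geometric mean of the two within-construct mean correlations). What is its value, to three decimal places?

Between-construct mean = 5.81/12 = 0.4842.
Mean within-OC = 3.51/6 = 0.5850; mean within-ER = 2.12/3 = 0.7067.
Geometric mean = √(0.5850 × 0.7067) = 0.6430.
HTMT = 0.4842 / 0.6430 = 0.753.

0.753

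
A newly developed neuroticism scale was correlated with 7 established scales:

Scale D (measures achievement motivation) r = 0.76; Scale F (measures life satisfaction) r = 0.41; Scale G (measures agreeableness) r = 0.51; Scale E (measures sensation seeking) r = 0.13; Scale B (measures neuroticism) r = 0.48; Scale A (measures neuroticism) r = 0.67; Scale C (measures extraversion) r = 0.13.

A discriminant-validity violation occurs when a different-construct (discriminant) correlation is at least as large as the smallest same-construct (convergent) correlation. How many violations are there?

Convergent (same construct = neuroticism): Scale B, Scale A.
Smallest convergent = 0.48. Discriminant values: 0.76, 0.41, 0.51, 0.13, 0.13; count ≥ 0.48 → 2.

2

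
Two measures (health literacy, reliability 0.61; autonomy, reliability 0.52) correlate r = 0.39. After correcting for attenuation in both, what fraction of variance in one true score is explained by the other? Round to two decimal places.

Disattenuated r = 0.39 / √(0.61 × 0.52) = 0.39 / 0.5632 = 0.6925.
Shared true-score variance = 0.6925² = 0.4796 ≈ 0.48.

0.48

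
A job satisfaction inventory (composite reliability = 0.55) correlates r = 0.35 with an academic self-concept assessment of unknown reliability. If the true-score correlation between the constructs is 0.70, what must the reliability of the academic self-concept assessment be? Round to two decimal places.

r_true = r_obs / √(r_xx · r_yy) ⇒ 0.70 = 0.35 / √(0.55 · r_yy).
√(0.55 · r_yy) = 0.35 / 0.70 = 0.5000; 0.55 · r_yy = 0.2500; r_yy = 0.2500 / 0.55 ≈ 0.45.

0.45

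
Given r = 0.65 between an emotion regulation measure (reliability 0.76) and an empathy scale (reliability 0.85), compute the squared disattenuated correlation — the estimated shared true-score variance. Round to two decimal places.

0.65

Disattenuated r = 0.65 / √(0.76 × 0.85) = 0.65 / 0.8037 = 0.8088.
Shared true-score variance = 0.8088² = 0.6542 ≈ 0.65.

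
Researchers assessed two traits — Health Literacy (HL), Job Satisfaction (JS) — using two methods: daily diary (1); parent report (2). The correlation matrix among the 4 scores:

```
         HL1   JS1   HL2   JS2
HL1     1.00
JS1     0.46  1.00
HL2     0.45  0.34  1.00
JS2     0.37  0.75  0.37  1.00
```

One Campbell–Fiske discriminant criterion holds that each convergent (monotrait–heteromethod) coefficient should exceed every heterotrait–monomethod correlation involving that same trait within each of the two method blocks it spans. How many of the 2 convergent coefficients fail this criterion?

Each convergent coefficient versus the relevant comparison correlations:
HL (methods 1·2): 0.45 vs {0.46, 0.37} → fail.
JS (methods 1·2): 0.75 vs {0.46, 0.37} → pass.
1 of 2 fail.

1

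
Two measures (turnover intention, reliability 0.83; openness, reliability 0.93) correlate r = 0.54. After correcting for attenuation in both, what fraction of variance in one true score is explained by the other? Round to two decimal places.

Disattenuated r = 0.54 / √(0.83 × 0.93) = 0.54 / 0.8786 = 0.6146.
Shared true-score variance = 0.6146² = 0.3777 ≈ 0.38.

0.38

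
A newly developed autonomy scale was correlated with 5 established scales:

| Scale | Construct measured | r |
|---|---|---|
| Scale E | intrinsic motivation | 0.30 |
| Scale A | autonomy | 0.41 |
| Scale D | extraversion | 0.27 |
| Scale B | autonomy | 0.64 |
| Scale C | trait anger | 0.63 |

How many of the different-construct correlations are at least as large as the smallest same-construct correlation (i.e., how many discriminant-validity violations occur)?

1

Convergent (same construct = autonomy): Scale A, Scale B.
Smallest convergent = 0.41. Discriminant values: 0.30, 0.27, 0.63; count ≥ 0.41 → 1.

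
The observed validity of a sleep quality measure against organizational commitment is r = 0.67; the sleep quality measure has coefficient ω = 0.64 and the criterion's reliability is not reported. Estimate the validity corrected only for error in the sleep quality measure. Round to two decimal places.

0.84

Single correction: r_c = r_obs / √r_xx = 0.67 / √0.64 = 0.67 / 0.8000 ≈ 0.84.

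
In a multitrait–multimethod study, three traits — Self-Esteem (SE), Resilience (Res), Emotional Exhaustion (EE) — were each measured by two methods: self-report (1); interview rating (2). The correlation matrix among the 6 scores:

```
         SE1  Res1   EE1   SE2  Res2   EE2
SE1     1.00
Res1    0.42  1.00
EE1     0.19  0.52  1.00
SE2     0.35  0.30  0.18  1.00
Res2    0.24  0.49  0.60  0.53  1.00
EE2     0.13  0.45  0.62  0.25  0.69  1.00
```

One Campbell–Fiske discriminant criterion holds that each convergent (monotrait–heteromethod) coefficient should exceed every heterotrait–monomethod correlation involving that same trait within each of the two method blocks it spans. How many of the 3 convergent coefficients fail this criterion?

Each convergent coefficient versus the relevant comparison correlations:
SE (methods 1·2): 0.35 vs {0.42, 0.53, 0.19, 0.25} → fail.
Res (methods 1·2): 0.49 vs {0.42, 0.53, 0.52, 0.69} → fail.
EE (methods 1·2): 0.62 vs {0.19, 0.25, 0.52, 0.69} → fail.
3 of 3 fail.

3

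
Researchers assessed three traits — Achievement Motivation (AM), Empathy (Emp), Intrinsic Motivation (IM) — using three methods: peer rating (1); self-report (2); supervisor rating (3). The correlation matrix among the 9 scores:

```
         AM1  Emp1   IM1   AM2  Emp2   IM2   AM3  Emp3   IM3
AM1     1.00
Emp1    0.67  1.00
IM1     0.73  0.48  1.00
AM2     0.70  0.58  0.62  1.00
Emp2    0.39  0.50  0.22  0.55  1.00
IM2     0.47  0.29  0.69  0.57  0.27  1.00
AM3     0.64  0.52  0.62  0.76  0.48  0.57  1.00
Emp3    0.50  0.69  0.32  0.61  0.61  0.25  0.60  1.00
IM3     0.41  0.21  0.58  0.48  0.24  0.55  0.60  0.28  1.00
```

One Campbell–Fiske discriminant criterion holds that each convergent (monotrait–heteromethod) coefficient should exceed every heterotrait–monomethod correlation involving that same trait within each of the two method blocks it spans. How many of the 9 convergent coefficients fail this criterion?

6

Convergent coefficients and their comparison sets:
AM (methods 1·2): 0.70 vs {0.67, 0.55, 0.73, 0.57} → fail.
AM (methods 1·3): 0.64 vs {0.67, 0.60, 0.73, 0.60} → fail.
AM (methods 2·3): 0.76 vs {0.55, 0.60, 0.57, 0.60} → pass.
Emp (methods 1·2): 0.50 vs {0.67, 0.55, 0.48, 0.27} → fail.
Emp (methods 1·3): 0.69 vs {0.67, 0.60, 0.48, 0.28} → pass.
Emp (methods 2·3): 0.61 vs {0.55, 0.60, 0.27, 0.28} → pass.
IM (methods 1·2): 0.69 vs {0.73, 0.57, 0.48, 0.27} → fail.
IM (methods 1·3): 0.58 vs {0.73, 0.60, 0.48, 0.28} → fail.
IM (methods 2·3): 0.55 vs {0.57, 0.60, 0.27, 0.28} → fail.
6 of 9 fail.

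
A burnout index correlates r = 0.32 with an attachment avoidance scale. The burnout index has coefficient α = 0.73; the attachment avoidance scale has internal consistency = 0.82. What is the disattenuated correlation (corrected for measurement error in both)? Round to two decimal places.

r_true = r_obs / √(r_xx · r_yy) = 0.32 / √(0.73 × 0.82) = 0.32 / √0.5986 = 0.32 / 0.7737 ≈ 0.41.

0.41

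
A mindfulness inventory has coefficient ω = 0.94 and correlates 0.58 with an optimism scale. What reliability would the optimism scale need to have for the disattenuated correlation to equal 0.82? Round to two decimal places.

r_true = r_obs / √(r_xx · r_yy) ⇒ 0.82 = 0.58 / √(0.94 · r_yy).
√(0.94 · r_yy) = 0.58 / 0.82 = 0.7073; 0.94 · r_yy = 0.5003; r_yy = 0.5003 / 0.94 ≈ 0.53.

0.53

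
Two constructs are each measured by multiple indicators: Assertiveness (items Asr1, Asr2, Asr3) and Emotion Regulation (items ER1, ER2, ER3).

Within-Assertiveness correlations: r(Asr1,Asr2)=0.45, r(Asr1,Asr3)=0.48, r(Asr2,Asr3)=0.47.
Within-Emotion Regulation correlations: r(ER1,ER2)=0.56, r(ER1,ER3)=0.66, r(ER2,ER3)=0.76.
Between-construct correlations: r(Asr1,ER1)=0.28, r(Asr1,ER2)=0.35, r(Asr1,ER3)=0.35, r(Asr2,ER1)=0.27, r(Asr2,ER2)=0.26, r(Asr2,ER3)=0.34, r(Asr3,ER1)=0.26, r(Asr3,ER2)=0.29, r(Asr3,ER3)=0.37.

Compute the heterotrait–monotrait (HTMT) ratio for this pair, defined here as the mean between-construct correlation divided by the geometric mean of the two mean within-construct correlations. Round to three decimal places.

Mean heterotrait r = 2.77/9 = 0.3078.
Mean within-Asr = 1.40/3 = 0.4667; mean within-ER = 1.98/3 = 0.6600.
Geometric mean = √(0.4667 × 0.6600) = 0.5550.
HTMT = 0.3078 / 0.5550 = 0.555.

0.555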